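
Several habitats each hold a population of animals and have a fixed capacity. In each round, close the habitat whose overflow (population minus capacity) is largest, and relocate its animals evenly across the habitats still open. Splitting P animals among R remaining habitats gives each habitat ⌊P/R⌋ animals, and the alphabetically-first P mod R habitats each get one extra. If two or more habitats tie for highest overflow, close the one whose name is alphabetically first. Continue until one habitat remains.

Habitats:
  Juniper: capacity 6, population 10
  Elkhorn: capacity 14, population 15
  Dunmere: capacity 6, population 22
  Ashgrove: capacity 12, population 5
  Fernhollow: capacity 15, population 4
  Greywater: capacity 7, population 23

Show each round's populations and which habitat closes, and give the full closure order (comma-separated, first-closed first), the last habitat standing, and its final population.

Round 1: Ashgrove=5 Dunmere=22 Elkhorn=15 Fernhollow=4 Greywater=23 Juniper=10 → close Dunmere (overflow 16)
  22÷5 = 4 each, +1 to first 2
Round 2: Ashgrove=10 Elkhorn=20 Fernhollow=8 Greywater=27 Juniper=14 → close Greywater (overflow 20)
  27÷4 = 6 each, +1 to first 3
Round 3: Ashgrove=17 Elkhorn=27 Fernhollow=15 Juniper=20 → close Juniper (overflow 14)
  20÷3 = 6 each, +1 to first 2
Round 4: Ashgrove=24 Elkhorn=34 Fernhollow=21 → close Elkhorn (overflow 20)
  34÷2 = 17 each, +1 to first 0
Round 5: Ashgrove=41 Fernhollow=38 → close Ashgrove (overflow 29)
  41÷1 = 41 each, +1 to first 0

Closure order: Dunmere, Greywater, Juniper, Elkhorn, Ashgrove
Last habitat: Fernhollow with 79 animals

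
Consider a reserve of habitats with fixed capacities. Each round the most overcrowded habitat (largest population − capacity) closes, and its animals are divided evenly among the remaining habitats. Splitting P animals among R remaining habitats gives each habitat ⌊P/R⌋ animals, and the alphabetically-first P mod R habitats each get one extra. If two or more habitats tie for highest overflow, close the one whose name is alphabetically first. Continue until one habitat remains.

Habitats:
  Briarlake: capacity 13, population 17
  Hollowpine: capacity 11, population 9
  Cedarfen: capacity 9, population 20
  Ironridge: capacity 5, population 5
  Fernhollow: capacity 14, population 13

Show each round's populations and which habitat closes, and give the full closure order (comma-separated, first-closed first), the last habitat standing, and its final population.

Round 1: Briarlake=17 Cedarfen=20 Fernhollow=13 Hollowpine=9 Ironridge=5 → close Cedarfen (overflow 11)
  20÷4 = 5 each, +1 to first 0
Round 2: Briarlake=22 Fernhollow=18 Hollowpine=14 Ironridge=10 → close Briarlake (overflow 9)
  22÷3 = 7 each, +1 to first 1
Round 3: Fernhollow=26 Hollowpine=21 Ironridge=17 → close Fernhollow (overflow 12)
  26÷2 = 13 each, +1 to first 0
Round 4: Hollowpine=34 Ironridge=30 → close Ironridge (overflow 25)
  30÷1 = 30 each, +1 to first 0

Closure order: Cedarfen, Briarlake, Fernhollow, Ironridge
Last habitat: Hollowpine with 64 animals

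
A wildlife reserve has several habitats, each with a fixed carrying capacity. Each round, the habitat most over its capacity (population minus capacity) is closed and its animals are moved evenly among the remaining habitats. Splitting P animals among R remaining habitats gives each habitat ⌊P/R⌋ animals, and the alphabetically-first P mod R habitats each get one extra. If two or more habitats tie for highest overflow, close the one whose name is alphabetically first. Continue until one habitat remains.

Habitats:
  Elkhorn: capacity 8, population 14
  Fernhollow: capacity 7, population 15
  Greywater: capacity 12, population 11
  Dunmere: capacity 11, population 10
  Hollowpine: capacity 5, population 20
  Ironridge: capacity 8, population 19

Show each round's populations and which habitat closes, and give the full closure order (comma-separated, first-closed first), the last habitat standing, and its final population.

Closure order: Hollowpine, Ironridge, Fernhollow, Elkhorn, Dunmere
Last habitat: Greywater with 89 animals

Round 1: Dunmere=10 Elkhorn=14 Fernhollow=15 Greywater=11 Hollowpine=20 Ironridge=19 → close Hollowpine (overflow 15)
  20÷5 = 4 each, +1 to first 0
Round 2: Dunmere=14 Elkhorn=18 Fernhollow=19 Greywater=15 Ironridge=23 → close Ironridge (overflow 15)
  23÷4 = 5 each, +1 to first 3
Round 3: Dunmere=20 Elkhorn=24 Fernhollow=25 Greywater=20 → close Fernhollow (overflow 18)
  25÷3 = 8 each, +1 to first 1
Round 4: Dunmere=29 Elkhorn=32 Greywater=28 → close Elkhorn (overflow 24)
  32÷2 = 16 each, +1 to first 0
Round 5: Dunmere=45 Greywater=44 → close Dunmere (overflow 34)
  45÷1 = 45 each, +1 to first 0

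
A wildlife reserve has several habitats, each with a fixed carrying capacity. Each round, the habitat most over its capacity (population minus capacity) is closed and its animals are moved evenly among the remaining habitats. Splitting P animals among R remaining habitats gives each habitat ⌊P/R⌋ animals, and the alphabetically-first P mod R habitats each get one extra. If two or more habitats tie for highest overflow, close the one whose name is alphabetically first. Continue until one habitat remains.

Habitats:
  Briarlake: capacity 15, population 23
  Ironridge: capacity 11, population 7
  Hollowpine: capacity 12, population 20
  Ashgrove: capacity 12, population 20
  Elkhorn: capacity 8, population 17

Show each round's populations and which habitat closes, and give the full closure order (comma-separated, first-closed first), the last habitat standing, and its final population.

Closure order: Elkhorn, Ashgrove, Briarlake, Hollowpine
Last habitat: Ironridge with 87 animals

Round 1: Ashgrove=20 Briarlake=23 Elkhorn=17 Hollowpine=20 Ironridge=7 → close Elkhorn (overflow 9)
  17÷4 = 4 each, +1 to first 1
Round 2: Ashgrove=25 Briarlake=27 Hollowpine=24 Ironridge=11 → close Ashgrove (overflow 13)
  25÷3 = 8 each, +1 to first 1
Round 3: Briarlake=36 Hollowpine=32 Ironridge=19 → close Briarlake (overflow 21)
  36÷2 = 18 each, +1 to first 0
Round 4: Hollowpine=50 Ironridge=37 → close Hollowpine (overflow 38)
  50÷1 = 50 each, +1 to first 0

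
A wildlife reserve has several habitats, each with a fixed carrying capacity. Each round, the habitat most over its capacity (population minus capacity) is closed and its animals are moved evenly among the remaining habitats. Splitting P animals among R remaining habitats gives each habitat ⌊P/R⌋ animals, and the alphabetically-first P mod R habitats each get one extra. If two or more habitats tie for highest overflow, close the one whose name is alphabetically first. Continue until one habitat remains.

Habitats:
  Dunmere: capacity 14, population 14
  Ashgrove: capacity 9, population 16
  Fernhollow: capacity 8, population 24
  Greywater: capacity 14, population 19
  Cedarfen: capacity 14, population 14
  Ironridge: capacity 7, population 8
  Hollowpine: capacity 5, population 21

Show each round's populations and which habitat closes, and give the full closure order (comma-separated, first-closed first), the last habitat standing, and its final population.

Closure order: Fernhollow, Hollowpine, Ashgrove, Greywater, Cedarfen, Ironridge
Last habitat: Dunmere with 116 animals

Round 1: Ashgrove=16 Cedarfen=14 Dunmere=14 Fernhollow=24 Greywater=19 Hollowpine=21 Ironridge=8 → close Fernhollow (overflow 16)
  24÷6 = 4 each, +1 to first 0
Round 2: Ashgrove=20 Cedarfen=18 Dunmere=18 Greywater=23 Hollowpine=25 Ironridge=12 → close Hollowpine (overflow 20)
  25÷5 = 5 each, +1 to first 0
Round 3: Ashgrove=25 Cedarfen=23 Dunmere=23 Greywater=28 Ironridge=17 → close Ashgrove (overflow 16)
  25÷4 = 6 each, +1 to first 1
Round 4: Cedarfen=30 Dunmere=29 Greywater=34 Ironridge=23 → close Greywater (overflow 20)
  34÷3 = 11 each, +1 to first 1
Round 5: Cedarfen=42 Dunmere=40 Ironridge=34 → close Cedarfen (overflow 28)
  42÷2 = 21 each, +1 to first 0
Round 6: Dunmere=61 Ironridge=55 → close Ironridge (overflow 48)
  55÷1 = 55 each, +1 to first 0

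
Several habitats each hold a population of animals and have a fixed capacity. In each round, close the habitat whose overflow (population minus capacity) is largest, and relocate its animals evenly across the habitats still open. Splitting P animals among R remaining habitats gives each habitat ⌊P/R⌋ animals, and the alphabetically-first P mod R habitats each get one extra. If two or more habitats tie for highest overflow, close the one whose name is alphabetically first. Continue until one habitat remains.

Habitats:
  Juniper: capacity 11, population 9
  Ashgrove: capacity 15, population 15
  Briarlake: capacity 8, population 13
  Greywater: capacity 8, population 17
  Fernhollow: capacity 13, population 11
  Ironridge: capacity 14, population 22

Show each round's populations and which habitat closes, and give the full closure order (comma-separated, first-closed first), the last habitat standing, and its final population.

Round 1: Ashgrove=15 Briarlake=13 Fernhollow=11 Greywater=17 Ironridge=22 Juniper=9 → close Greywater (overflow 9)
  17÷5 = 3 each, +1 to first 2
Round 2: Ashgrove=19 Briarlake=17 Fernhollow=14 Ironridge=25 Juniper=12 → close Ironridge (overflow 11)
  25÷4 = 6 each, +1 to first 1
Round 3: Ashgrove=26 Briarlake=23 Fernhollow=20 Juniper=18 → close Briarlake (overflow 15)
  23÷3 = 7 each, +1 to first 2
Round 4: Ashgrove=34 Fernhollow=28 Juniper=25 → close Ashgrove (overflow 19)
  34÷2 = 17 each, +1 to first 0
Round 5: Fernhollow=45 Juniper=42 → close Fernhollow (overflow 32)
  45÷1 = 45 each, +1 to first 0

Closure order: Greywater, Ironridge, Briarlake, Ashgrove, Fernhollow
Last habitat: Juniper with 87 animals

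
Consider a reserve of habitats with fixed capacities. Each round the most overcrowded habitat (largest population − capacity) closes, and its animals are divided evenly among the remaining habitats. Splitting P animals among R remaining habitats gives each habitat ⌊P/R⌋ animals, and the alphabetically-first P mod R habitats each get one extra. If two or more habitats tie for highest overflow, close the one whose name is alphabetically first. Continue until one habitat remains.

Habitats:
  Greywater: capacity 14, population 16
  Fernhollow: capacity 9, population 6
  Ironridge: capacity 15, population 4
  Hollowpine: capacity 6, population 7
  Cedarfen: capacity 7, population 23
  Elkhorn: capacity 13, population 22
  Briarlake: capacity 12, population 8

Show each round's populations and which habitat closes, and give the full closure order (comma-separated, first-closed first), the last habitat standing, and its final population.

Closure order: Cedarfen, Elkhorn, Greywater, Hollowpine, Briarlake, Fernhollow
Last habitat: Ironridge with 86 animals

Round 1: Briarlake=8 Cedarfen=23 Elkhorn=22 Fernhollow=6 Greywater=16 Hollowpine=7 Ironridge=4 → close Cedarfen (overflow 16)
  23÷6 = 3 each, +1 to first 5
Round 2: Briarlake=12 Elkhorn=26 Fernhollow=10 Greywater=20 Hollowpine=11 Ironridge=7 → close Elkhorn (overflow 13)
  26÷5 = 5 each, +1 to first 1
Round 3: Briarlake=18 Fernhollow=15 Greywater=25 Hollowpine=16 Ironridge=12 → close Greywater (overflow 11)
  25÷4 = 6 each, +1 to first 1
Round 4: Briarlake=25 Fernhollow=21 Hollowpine=22 Ironridge=18 → close Hollowpine (overflow 16)
  22÷3 = 7 each, +1 to first 1
Round 5: Briarlake=33 Fernhollow=28 Ironridge=25 → close Briarlake (overflow 21)
  33÷2 = 16 each, +1 to first 1
Round 6: Fernhollow=45 Ironridge=41 → close Fernhollow (overflow 36)
  45÷1 = 45 each, +1 to first 0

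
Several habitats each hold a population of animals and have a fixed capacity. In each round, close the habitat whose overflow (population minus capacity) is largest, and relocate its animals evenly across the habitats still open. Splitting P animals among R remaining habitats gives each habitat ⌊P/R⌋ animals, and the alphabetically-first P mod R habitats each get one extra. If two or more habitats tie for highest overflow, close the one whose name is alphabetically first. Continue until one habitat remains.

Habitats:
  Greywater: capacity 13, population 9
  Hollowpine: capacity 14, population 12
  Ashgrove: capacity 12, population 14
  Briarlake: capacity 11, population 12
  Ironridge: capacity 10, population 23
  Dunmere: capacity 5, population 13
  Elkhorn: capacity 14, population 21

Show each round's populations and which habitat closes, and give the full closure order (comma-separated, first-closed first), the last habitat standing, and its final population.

Round 1: Ashgrove=14 Briarlake=12 Dunmere=13 Elkhorn=21 Greywater=9 Hollowpine=12 Ironridge=23 → close Ironridge (overflow 13)
  23÷6 = 3 each, +1 to first 5
Round 2: Ashgrove=18 Briarlake=16 Dunmere=17 Elkhorn=25 Greywater=13 Hollowpine=15 → close Dunmere (overflow 12)
  17÷5 = 3 each, +1 to first 2
Round 3: Ashgrove=22 Briarlake=20 Elkhorn=28 Greywater=16 Hollowpine=18 → close Elkhorn (overflow 14)
  28÷4 = 7 each, +1 to first 0
Round 4: Ashgrove=29 Briarlake=27 Greywater=23 Hollowpine=25 → close Ashgrove (overflow 17)
  29÷3 = 9 each, +1 to first 2
Round 5: Briarlake=37 Greywater=33 Hollowpine=34 → close Briarlake (overflow 26)
  37÷2 = 18 each, +1 to first 1
Round 6: Greywater=52 Hollowpine=52 → close Greywater (overflow 39)
  52÷1 = 52 each, +1 to first 0

Closure order: Ironridge, Dunmere, Elkhorn, Ashgrove, Briarlake, Greywater
Last habitat: Hollowpine with 104 animals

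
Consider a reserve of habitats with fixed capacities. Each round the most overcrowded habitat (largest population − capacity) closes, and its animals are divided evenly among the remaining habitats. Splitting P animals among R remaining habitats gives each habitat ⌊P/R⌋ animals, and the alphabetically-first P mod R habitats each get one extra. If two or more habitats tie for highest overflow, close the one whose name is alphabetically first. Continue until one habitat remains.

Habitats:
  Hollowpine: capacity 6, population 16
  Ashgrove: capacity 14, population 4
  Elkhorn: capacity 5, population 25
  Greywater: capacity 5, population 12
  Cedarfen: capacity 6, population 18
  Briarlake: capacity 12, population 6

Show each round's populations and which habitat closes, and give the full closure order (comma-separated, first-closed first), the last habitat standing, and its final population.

Closure order: Elkhorn, Cedarfen, Hollowpine, Greywater, Briarlake
Last habitat: Ashgrove with 81 animals

Round 1: Ashgrove=4 Briarlake=6 Cedarfen=18 Elkhorn=25 Greywater=12 Hollowpine=16 → close Elkhorn (overflow 20)
  25÷5 = 5 each, +1 to first 0
Round 2: Ashgrove=9 Briarlake=11 Cedarfen=23 Greywater=17 Hollowpine=21 → close Cedarfen (overflow 17)
  23÷4 = 5 each, +1 to first 3
Round 3: Ashgrove=15 Briarlake=17 Greywater=23 Hollowpine=26 → close Hollowpine (overflow 20)
  26÷3 = 8 each, +1 to first 2
Round 4: Ashgrove=24 Briarlake=26 Greywater=31 → close Greywater (overflow 26)
  31÷2 = 15 each, +1 to first 1
Round 5: Ashgrove=40 Briarlake=41 → close Briarlake (overflow 29)
  41÷1 = 41 each, +1 to first 0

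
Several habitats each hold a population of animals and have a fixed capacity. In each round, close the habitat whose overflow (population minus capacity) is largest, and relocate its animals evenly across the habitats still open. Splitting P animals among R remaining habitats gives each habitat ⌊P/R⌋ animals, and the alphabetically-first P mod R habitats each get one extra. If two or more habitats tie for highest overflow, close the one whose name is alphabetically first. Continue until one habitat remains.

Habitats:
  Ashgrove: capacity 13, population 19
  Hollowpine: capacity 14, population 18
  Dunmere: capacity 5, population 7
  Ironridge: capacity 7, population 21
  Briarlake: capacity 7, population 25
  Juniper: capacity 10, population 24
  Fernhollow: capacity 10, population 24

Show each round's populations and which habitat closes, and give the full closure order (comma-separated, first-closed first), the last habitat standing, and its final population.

Closure order: Briarlake, Fernhollow, Ironridge, Juniper, Ashgrove, Hollowpine
Last habitat: Dunmere with 138 animals

Round 1: Ashgrove=19 Briarlake=25 Dunmere=7 Fernhollow=24 Hollowpine=18 Ironridge=21 Juniper=24 → close Briarlake (overflow 18)
  25÷6 = 4 each, +1 to first 1
Round 2: Ashgrove=24 Dunmere=11 Fernhollow=28 Hollowpine=22 Ironridge=25 Juniper=28 → close Fernhollow (overflow 18)
  28÷5 = 5 each, +1 to first 3
Round 3: Ashgrove=30 Dunmere=17 Hollowpine=28 Ironridge=30 Juniper=33 → close Ironridge (overflow 23)
  30÷4 = 7 each, +1 to first 2
Round 4: Ashgrove=38 Dunmere=25 Hollowpine=35 Juniper=40 → close Juniper (overflow 30)
  40÷3 = 13 each, +1 to first 1
Round 5: Ashgrove=52 Dunmere=38 Hollowpine=48 → close Ashgrove (overflow 39)
  52÷2 = 26 each, +1 to first 0
Round 6: Dunmere=64 Hollowpine=74 → close Hollowpine (overflow 60)
  74÷1 = 74 each, +1 to first 0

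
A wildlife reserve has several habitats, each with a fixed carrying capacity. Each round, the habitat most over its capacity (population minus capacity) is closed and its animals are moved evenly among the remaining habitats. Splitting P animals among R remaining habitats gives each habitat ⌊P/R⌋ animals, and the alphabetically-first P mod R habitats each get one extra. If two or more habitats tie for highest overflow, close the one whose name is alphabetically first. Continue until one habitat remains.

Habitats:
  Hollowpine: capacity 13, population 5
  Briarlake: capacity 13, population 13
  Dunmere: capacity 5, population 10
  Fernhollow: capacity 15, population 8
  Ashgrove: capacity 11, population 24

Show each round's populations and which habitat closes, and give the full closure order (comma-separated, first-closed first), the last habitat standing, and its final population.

Round 1: Ashgrove=24 Briarlake=13 Dunmere=10 Fernhollow=8 Hollowpine=5 → close Ashgrove (overflow 13)
  24÷4 = 6 each, +1 to first 0
Round 2: Briarlake=19 Dunmere=16 Fernhollow=14 Hollowpine=11 → close Dunmere (overflow 11)
  16÷3 = 5 each, +1 to first 1
Round 3: Briarlake=25 Fernhollow=19 Hollowpine=16 → close Briarlake (overflow 12)
  25÷2 = 12 each, +1 to first 1
Round 4: Fernhollow=32 Hollowpine=28 → close Fernhollow (overflow 17)
  32÷1 = 32 each, +1 to first 0

Closure order: Ashgrove, Dunmere, Briarlake, Fernhollow
Last habitat: Hollowpine with 60 animals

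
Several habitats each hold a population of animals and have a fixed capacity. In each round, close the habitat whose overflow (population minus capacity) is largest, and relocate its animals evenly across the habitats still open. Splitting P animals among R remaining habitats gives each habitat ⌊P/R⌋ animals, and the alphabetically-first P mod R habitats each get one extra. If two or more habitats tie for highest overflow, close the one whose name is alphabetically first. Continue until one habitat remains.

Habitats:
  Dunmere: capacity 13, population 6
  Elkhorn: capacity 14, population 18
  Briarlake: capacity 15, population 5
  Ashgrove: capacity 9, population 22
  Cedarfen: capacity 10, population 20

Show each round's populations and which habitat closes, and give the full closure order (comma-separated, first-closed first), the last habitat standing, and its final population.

Closure order: Ashgrove, Cedarfen, Elkhorn, Dunmere
Last habitat: Briarlake with 71 animals

Round 1: Ashgrove=22 Briarlake=5 Cedarfen=20 Dunmere=6 Elkhorn=18 → close Ashgrove (overflow 13)
  22÷4 = 5 each, +1 to first 2
Round 2: Briarlake=11 Cedarfen=26 Dunmere=11 Elkhorn=23 → close Cedarfen (overflow 16)
  26÷3 = 8 each, +1 to first 2
Round 3: Briarlake=20 Dunmere=20 Elkhorn=31 → close Elkhorn (overflow 17)
  31÷2 = 15 each, +1 to first 1
Round 4: Briarlake=36 Dunmere=35 → close Dunmere (overflow 22)
  35÷1 = 35 each, +1 to first 0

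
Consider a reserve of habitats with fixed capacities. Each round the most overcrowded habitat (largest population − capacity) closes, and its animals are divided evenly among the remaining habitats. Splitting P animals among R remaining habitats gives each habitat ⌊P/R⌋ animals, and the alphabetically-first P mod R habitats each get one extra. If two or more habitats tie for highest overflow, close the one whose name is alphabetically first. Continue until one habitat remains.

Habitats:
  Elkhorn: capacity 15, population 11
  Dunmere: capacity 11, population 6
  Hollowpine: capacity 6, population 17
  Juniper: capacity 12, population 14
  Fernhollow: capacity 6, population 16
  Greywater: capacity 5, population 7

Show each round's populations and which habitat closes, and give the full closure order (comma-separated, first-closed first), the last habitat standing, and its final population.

Round 1: Dunmere=6 Elkhorn=11 Fernhollow=16 Greywater=7 Hollowpine=17 Juniper=14 → close Hollowpine (overflow 11)
  17÷5 = 3 each, +1 to first 2
Round 2: Dunmere=10 Elkhorn=15 Fernhollow=19 Greywater=10 Juniper=17 → close Fernhollow (overflow 13)
  19÷4 = 4 each, +1 to first 3
Round 3: Dunmere=15 Elkhorn=20 Greywater=15 Juniper=21 → close Greywater (overflow 10)
  15÷3 = 5 each, +1 to first 0
Round 4: Dunmere=20 Elkhorn=25 Juniper=26 → close Juniper (overflow 14)
  26÷2 = 13 each, +1 to first 0
Round 5: Dunmere=33 Elkhorn=38 → close Elkhorn (overflow 23)
  38÷1 = 38 each, +1 to first 0

Closure order: Hollowpine, Fernhollow, Greywater, Juniper, Elkhorn
Last habitat: Dunmere with 71 animals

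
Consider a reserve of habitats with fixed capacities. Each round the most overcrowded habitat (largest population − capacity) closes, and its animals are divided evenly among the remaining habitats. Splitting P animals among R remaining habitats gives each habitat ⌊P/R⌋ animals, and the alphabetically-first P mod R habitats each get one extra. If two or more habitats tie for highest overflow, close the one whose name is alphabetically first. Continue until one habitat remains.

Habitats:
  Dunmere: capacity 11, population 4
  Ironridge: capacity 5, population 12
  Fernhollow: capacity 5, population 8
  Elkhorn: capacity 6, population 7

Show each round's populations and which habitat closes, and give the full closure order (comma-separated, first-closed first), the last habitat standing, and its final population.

Closure order: Ironridge, Fernhollow, Elkhorn
Last habitat: Dunmere with 31 animals

Round 1: Dunmere=4 Elkhorn=7 Fernhollow=8 Ironridge=12 → close Ironridge (overflow 7)
  12÷3 = 4 each, +1 to first 0
Round 2: Dunmere=8 Elkhorn=11 Fernhollow=12 → close Fernhollow (overflow 7)
  12÷2 = 6 each, +1 to first 0
Round 3: Dunmere=14 Elkhorn=17 → close Elkhorn (overflow 11)
  17÷1 = 17 each, +1 to first 0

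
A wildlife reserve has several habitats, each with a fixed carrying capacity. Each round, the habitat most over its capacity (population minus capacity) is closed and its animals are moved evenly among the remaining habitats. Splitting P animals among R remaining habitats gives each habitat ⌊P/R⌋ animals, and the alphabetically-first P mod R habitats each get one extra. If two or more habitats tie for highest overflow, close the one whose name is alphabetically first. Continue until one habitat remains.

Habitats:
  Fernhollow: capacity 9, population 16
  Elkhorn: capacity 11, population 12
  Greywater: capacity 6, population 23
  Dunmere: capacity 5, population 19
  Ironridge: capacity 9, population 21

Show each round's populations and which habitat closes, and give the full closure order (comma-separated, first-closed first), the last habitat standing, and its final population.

Closure order: Greywater, Dunmere, Ironridge, Fernhollow
Last habitat: Elkhorn with 91 animals

Round 1: Dunmere=19 Elkhorn=12 Fernhollow=16 Greywater=23 Ironridge=21 → close Greywater (overflow 17)
  23÷4 = 5 each, +1 to first 3
Round 2: Dunmere=25 Elkhorn=18 Fernhollow=22 Ironridge=26 → close Dunmere (overflow 20)
  25÷3 = 8 each, +1 to first 1
Round 3: Elkhorn=27 Fernhollow=30 Ironridge=34 → close Ironridge (overflow 25)
  34÷2 = 17 each, +1 to first 0
Round 4: Elkhorn=44 Fernhollow=47 → close Fernhollow (overflow 38)
  47÷1 = 47 each, +1 to first 0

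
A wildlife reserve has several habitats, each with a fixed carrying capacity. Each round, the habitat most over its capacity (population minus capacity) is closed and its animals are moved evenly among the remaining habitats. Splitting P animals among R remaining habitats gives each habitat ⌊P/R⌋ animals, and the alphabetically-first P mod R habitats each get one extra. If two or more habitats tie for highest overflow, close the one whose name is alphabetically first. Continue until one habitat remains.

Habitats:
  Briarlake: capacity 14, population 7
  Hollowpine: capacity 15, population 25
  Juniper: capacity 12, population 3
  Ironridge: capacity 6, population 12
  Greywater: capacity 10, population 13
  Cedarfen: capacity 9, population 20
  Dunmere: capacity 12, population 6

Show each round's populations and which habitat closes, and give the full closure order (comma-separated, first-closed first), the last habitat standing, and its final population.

Round 1: Briarlake=7 Cedarfen=20 Dunmere=6 Greywater=13 Hollowpine=25 Ironridge=12 Juniper=3 → close Cedarfen (overflow 11)
  20÷6 = 3 each, +1 to first 2
Round 2: Briarlake=11 Dunmere=10 Greywater=16 Hollowpine=28 Ironridge=15 Juniper=6 → close Hollowpine (overflow 13)
  28÷5 = 5 each, +1 to first 3
Round 3: Briarlake=17 Dunmere=16 Greywater=22 Ironridge=20 Juniper=11 → close Ironridge (overflow 14)
  20÷4 = 5 each, +1 to first 0
Round 4: Briarlake=22 Dunmere=21 Greywater=27 Juniper=16 → close Greywater (overflow 17)
  27÷3 = 9 each, +1 to first 0
Round 5: Briarlake=31 Dunmere=30 Juniper=25 → close Dunmere (overflow 18)
  30÷2 = 15 each, +1 to first 0
Round 6: Briarlake=46 Juniper=40 → close Briarlake (overflow 32)
  46÷1 = 46 each, +1 to first 0

Closure order: Cedarfen, Hollowpine, Ironridge, Greywater, Dunmere, Briarlake
Last habitat: Juniper with 86 animals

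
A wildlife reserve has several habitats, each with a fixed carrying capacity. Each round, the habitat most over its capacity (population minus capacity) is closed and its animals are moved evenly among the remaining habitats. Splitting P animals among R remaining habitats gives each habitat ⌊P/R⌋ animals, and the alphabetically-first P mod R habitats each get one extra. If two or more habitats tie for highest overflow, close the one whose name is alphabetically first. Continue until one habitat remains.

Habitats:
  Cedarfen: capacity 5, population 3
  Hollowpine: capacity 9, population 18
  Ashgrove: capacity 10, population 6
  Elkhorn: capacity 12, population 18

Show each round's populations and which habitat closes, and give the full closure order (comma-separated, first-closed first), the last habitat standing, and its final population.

Closure order: Hollowpine, Elkhorn, Cedarfen
Last habitat: Ashgrove with 45 animals

Round 1: Ashgrove=6 Cedarfen=3 Elkhorn=18 Hollowpine=18 → close Hollowpine (overflow 9)
  18÷3 = 6 each, +1 to first 0
Round 2: Ashgrove=12 Cedarfen=9 Elkhorn=24 → close Elkhorn (overflow 12)
  24÷2 = 12 each, +1 to first 0
Round 3: Ashgrove=24 Cedarfen=21 → close Cedarfen (overflow 16)
  21÷1 = 21 each, +1 to first 0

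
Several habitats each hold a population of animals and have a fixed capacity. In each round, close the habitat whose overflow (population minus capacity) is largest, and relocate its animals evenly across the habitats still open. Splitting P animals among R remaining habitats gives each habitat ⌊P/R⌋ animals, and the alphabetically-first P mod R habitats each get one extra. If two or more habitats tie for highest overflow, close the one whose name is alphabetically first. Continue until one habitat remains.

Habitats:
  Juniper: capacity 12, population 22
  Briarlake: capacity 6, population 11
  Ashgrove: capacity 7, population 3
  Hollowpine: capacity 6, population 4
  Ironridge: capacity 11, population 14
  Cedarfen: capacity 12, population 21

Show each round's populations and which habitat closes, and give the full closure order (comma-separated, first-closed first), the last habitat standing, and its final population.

Round 1: Ashgrove=3 Briarlake=11 Cedarfen=21 Hollowpine=4 Ironridge=14 Juniper=22 → close Juniper (overflow 10)
  22÷5 = 4 each, +1 to first 2
Round 2: Ashgrove=8 Briarlake=16 Cedarfen=25 Hollowpine=8 Ironridge=18 → close Cedarfen (overflow 13)
  25÷4 = 6 each, +1 to first 1
Round 3: Ashgrove=15 Briarlake=22 Hollowpine=14 Ironridge=24 → close Briarlake (overflow 16)
  22÷3 = 7 each, +1 to first 1
Round 4: Ashgrove=23 Hollowpine=21 Ironridge=31 → close Ironridge (overflow 20)
  31÷2 = 15 each, +1 to first 1
Round 5: Ashgrove=39 Hollowpine=36 → close Ashgrove (overflow 32)
  39÷1 = 39 each, +1 to first 0

Closure order: Juniper, Cedarfen, Briarlake, Ironridge, Ashgrove
Last habitat: Hollowpine with 75 animals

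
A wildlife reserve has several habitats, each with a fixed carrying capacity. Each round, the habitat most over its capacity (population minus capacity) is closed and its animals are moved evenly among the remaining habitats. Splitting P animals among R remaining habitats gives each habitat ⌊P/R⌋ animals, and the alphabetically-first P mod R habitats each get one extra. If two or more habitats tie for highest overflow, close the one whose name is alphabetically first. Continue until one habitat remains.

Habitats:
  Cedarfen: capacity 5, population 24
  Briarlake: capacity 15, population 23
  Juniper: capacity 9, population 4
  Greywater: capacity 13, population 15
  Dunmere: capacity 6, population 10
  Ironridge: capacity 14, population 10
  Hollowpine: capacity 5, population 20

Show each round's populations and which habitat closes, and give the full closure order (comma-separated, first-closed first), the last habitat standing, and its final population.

Round 1: Briarlake=23 Cedarfen=24 Dunmere=10 Greywater=15 Hollowpine=20 Ironridge=10 Juniper=4 → close Cedarfen (overflow 19)
  24÷6 = 4 each, +1 to first 0
Round 2: Briarlake=27 Dunmere=14 Greywater=19 Hollowpine=24 Ironridge=14 Juniper=8 → close Hollowpine (overflow 19)
  24÷5 = 4 each, +1 to first 4
Round 3: Briarlake=32 Dunmere=19 Greywater=24 Ironridge=19 Juniper=12 → close Briarlake (overflow 17)
  32÷4 = 8 each, +1 to first 0
Round 4: Dunmere=27 Greywater=32 Ironridge=27 Juniper=20 → close Dunmere (overflow 21)
  27÷3 = 9 each, +1 to first 0
Round 5: Greywater=41 Ironridge=36 Juniper=29 → close Greywater (overflow 28)
  41÷2 = 20 each, +1 to first 1
Round 6: Ironridge=57 Juniper=49 → close Ironridge (overflow 43)
  57÷1 = 57 each, +1 to first 0

Closure order: Cedarfen, Hollowpine, Briarlake, Dunmere, Greywater, Ironridge
Last habitat: Juniper with 106 animals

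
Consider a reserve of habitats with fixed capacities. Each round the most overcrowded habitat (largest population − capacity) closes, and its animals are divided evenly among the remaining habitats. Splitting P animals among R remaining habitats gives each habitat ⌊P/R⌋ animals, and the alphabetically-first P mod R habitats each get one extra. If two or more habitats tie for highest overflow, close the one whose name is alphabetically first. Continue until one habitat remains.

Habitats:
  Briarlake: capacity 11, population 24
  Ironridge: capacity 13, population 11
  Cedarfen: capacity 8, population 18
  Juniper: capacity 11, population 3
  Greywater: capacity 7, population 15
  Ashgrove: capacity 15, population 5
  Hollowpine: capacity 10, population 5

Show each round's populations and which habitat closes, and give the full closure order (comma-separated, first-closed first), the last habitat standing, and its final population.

Closure order: Briarlake, Cedarfen, Greywater, Ironridge, Hollowpine, Ashgrove
Last habitat: Juniper with 81 animals

Round 1: Ashgrove=5 Briarlake=24 Cedarfen=18 Greywater=15 Hollowpine=5 Ironridge=11 Juniper=3 → close Briarlake (overflow 13)
  24÷6 = 4 each, +1 to first 0
Round 2: Ashgrove=9 Cedarfen=22 Greywater=19 Hollowpine=9 Ironridge=15 Juniper=7 → close Cedarfen (overflow 14)
  22÷5 = 4 each, +1 to first 2
Round 3: Ashgrove=14 Greywater=24 Hollowpine=13 Ironridge=19 Juniper=11 → close Greywater (overflow 17)
  24÷4 = 6 each, +1 to first 0
Round 4: Ashgrove=20 Hollowpine=19 Ironridge=25 Juniper=17 → close Ironridge (overflow 12)
  25÷3 = 8 each, +1 to first 1
Round 5: Ashgrove=29 Hollowpine=27 Juniper=25 → close Hollowpine (overflow 17)
  27÷2 = 13 each, +1 to first 1
Round 6: Ashgrove=43 Juniper=38 → close Ashgrove (overflow 28)
  43÷1 = 43 each, +1 to first 0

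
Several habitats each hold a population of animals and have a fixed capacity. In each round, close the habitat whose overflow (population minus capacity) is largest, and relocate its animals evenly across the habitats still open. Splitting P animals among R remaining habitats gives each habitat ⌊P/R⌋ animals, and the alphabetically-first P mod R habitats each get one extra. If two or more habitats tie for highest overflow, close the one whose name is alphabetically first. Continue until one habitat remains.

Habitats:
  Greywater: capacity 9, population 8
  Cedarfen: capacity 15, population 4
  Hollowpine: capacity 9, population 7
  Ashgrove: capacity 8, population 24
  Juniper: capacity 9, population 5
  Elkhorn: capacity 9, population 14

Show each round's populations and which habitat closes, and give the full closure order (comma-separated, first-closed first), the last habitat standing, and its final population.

Closure order: Ashgrove, Elkhorn, Greywater, Hollowpine, Juniper
Last habitat: Cedarfen with 62 animals

Round 1: Ashgrove=24 Cedarfen=4 Elkhorn=14 Greywater=8 Hollowpine=7 Juniper=5 → close Ashgrove (overflow 16)
  24÷5 = 4 each, +1 to first 4
Round 2: Cedarfen=9 Elkhorn=19 Greywater=13 Hollowpine=12 Juniper=9 → close Elkhorn (overflow 10)
  19÷4 = 4 each, +1 to first 3
Round 3: Cedarfen=14 Greywater=18 Hollowpine=17 Juniper=13 → close Greywater (overflow 9)
  18÷3 = 6 each, +1 to first 0
Round 4: Cedarfen=20 Hollowpine=23 Juniper=19 → close Hollowpine (overflow 14)
  23÷2 = 11 each, +1 to first 1
Round 5: Cedarfen=32 Juniper=30 → close Juniper (overflow 21)
  30÷1 = 30 each, +1 to first 0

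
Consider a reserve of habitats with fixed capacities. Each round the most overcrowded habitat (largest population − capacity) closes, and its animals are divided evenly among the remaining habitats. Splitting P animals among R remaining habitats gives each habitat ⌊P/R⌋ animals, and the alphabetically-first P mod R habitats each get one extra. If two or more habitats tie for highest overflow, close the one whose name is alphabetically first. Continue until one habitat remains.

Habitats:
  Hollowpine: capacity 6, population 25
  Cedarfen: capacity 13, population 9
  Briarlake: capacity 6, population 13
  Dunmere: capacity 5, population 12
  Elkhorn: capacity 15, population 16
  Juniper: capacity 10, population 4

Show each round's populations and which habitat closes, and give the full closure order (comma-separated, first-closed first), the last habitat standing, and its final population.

Round 1: Briarlake=13 Cedarfen=9 Dunmere=12 Elkhorn=16 Hollowpine=25 Juniper=4 → close Hollowpine (overflow 19)
  25÷5 = 5 each, +1 to first 0
Round 2: Briarlake=18 Cedarfen=14 Dunmere=17 Elkhorn=21 Juniper=9 → close Briarlake (overflow 12)
  18÷4 = 4 each, +1 to first 2
Round 3: Cedarfen=19 Dunmere=22 Elkhorn=25 Juniper=13 → close Dunmere (overflow 17)
  22÷3 = 7 each, +1 to first 1
Round 4: Cedarfen=27 Elkhorn=32 Juniper=20 → close Elkhorn (overflow 17)
  32÷2 = 16 each, +1 to first 0
Round 5: Cedarfen=43 Juniper=36 → close Cedarfen (overflow 30)
  43÷1 = 43 each, +1 to first 0

Closure order: Hollowpine, Briarlake, Dunmere, Elkhorn, Cedarfen
Last habitat: Juniper with 79 animals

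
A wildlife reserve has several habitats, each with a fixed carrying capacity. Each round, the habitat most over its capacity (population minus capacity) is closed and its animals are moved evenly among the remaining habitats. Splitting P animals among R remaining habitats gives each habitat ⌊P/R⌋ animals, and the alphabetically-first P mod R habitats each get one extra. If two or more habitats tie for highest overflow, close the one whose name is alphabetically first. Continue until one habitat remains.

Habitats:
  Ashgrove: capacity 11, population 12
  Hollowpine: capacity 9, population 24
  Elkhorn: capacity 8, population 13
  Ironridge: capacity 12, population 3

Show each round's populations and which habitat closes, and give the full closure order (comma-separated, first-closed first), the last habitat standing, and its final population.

Closure order: Hollowpine, Elkhorn, Ashgrove
Last habitat: Ironridge with 52 animals

Round 1: Ashgrove=12 Elkhorn=13 Hollowpine=24 Ironridge=3 → close Hollowpine (overflow 15)
  24÷3 = 8 each, +1 to first 0
Round 2: Ashgrove=20 Elkhorn=21 Ironridge=11 → close Elkhorn (overflow 13)
  21÷2 = 10 each, +1 to first 1
Round 3: Ashgrove=31 Ironridge=21 → close Ashgrove (overflow 20)
  31÷1 = 31 each, +1 to first 0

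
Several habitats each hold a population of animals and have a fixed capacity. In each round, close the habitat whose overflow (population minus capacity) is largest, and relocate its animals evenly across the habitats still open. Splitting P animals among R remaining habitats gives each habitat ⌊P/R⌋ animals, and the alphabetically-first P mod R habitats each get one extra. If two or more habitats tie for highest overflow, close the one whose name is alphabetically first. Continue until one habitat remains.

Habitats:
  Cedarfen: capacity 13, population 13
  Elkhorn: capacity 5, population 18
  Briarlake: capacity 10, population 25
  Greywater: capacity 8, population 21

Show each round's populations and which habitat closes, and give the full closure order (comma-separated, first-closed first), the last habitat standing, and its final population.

Round 1: Briarlake=25 Cedarfen=13 Elkhorn=18 Greywater=21 → close Briarlake (overflow 15)
  25÷3 = 8 each, +1 to first 1
Round 2: Cedarfen=22 Elkhorn=26 Greywater=29 → close Elkhorn (overflow 21)
  26÷2 = 13 each, +1 to first 0
Round 3: Cedarfen=35 Greywater=42 → close Greywater (overflow 34)
  42÷1 = 42 each, +1 to first 0

Closure order: Briarlake, Elkhorn, Greywater
Last habitat: Cedarfen with 77 animals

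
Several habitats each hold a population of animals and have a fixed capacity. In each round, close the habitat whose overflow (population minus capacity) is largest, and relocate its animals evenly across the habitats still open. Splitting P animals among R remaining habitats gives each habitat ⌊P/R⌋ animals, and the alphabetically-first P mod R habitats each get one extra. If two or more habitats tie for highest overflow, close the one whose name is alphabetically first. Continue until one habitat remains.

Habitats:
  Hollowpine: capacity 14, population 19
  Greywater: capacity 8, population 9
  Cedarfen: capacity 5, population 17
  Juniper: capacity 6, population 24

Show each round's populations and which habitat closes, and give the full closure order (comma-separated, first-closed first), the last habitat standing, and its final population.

Round 1: Cedarfen=17 Greywater=9 Hollowpine=19 Juniper=24 → close Juniper (overflow 18)
  24÷3 = 8 each, +1 to first 0
Round 2: Cedarfen=25 Greywater=17 Hollowpine=27 → close Cedarfen (overflow 20)
  25÷2 = 12 each, +1 to first 1
Round 3: Greywater=30 Hollowpine=39 → close Hollowpine (overflow 25)
  39÷1 = 39 each, +1 to first 0

Closure order: Juniper, Cedarfen, Hollowpine
Last habitat: Greywater with 69 animals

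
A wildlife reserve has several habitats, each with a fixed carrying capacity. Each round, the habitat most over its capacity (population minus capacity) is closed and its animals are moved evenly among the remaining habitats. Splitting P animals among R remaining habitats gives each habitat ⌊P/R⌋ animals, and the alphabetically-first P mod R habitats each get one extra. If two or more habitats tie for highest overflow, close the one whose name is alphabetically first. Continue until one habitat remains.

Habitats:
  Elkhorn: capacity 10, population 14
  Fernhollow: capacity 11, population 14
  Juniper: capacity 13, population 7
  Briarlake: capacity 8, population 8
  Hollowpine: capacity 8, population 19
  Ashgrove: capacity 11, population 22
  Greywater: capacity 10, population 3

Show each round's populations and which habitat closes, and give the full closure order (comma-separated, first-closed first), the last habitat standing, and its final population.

Round 1: Ashgrove=22 Briarlake=8 Elkhorn=14 Fernhollow=14 Greywater=3 Hollowpine=19 Juniper=7 → close Ashgrove (overflow 11)
  22÷6 = 3 each, +1 to first 4
Round 2: Briarlake=12 Elkhorn=18 Fernhollow=18 Greywater=7 Hollowpine=22 Juniper=10 → close Hollowpine (overflow 14)
  22÷5 = 4 each, +1 to first 2
Round 3: Briarlake=17 Elkhorn=23 Fernhollow=22 Greywater=11 Juniper=14 → close Elkhorn (overflow 13)
  23÷4 = 5 each, +1 to first 3
Round 4: Briarlake=23 Fernhollow=28 Greywater=17 Juniper=19 → close Fernhollow (overflow 17)
  28÷3 = 9 each, +1 to first 1
Round 5: Briarlake=33 Greywater=26 Juniper=28 → close Briarlake (overflow 25)
  33÷2 = 16 each, +1 to first 1
Round 6: Greywater=43 Juniper=44 → close Greywater (overflow 33)
  43÷1 = 43 each, +1 to first 0

Closure order: Ashgrove, Hollowpine, Elkhorn, Fernhollow, Briarlake, Greywater
Last habitat: Juniper with 87 animals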